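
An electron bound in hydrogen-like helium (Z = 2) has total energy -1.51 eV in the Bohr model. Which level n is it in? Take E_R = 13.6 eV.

6

E_n = −E_R Z²/n² ⇒ n² = E_R Z²/(−E_n) = 13.6 × 2² / 1.51 ≈ 36.03
n = 6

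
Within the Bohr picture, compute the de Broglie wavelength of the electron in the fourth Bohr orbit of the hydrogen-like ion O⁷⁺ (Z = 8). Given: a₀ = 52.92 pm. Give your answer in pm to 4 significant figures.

The Bohr quantisation condition is nλ = 2πr_n.
r_n = n²a₀/Z = 105.8 pm
λ = 2πr_n/n = 2π·105.8/4 = 166.3 pm

166.3 pm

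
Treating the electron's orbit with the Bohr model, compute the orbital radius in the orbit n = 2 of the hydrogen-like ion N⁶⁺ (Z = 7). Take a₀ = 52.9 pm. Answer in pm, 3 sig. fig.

r_n = n²a₀/Z = 2² × 52.9 / 7
    = 4 × 52.9 / 7 = 30.2 pm

30.2 pm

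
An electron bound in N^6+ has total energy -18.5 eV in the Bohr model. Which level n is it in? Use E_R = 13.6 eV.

E_n = −E_R Z²/n² ⇒ n² = E_R Z²/(−E_n) = 13.6 × 7² / 18.5 ≈ 36.02
n = 6

6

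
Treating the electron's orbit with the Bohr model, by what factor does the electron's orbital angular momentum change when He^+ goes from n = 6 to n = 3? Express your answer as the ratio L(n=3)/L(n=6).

L = nℏ depends only on n, so L ∝ n.
L(n=3)/L(n=6) = (3/6)^1 = 1/2

1/2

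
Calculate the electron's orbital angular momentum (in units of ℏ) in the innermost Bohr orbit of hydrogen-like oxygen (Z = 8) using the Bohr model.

L_n = nℏ, so L/ℏ = n = 1.

1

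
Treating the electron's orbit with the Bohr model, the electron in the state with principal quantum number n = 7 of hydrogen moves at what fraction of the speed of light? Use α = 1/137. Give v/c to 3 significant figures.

0.00104

v_n = Zαc/n, so v/c = Zα/n = 1 × 0.00730 / 7 = 0.00104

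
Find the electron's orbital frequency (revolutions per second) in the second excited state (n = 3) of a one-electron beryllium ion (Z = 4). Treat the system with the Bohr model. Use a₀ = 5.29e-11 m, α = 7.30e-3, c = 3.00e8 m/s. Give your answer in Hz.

3.90e15 Hz

r = n²a₀/Z = 1.19e-10 m, v = Zαc/n = 2.92e6 m/s
f = v/(2πr) = 3.90e15 Hz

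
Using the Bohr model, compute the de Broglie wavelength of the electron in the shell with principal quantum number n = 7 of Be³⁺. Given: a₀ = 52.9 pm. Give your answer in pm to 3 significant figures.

The Bohr quantisation condition is nλ = 2πr_n.
r_n = n²a₀/Z = 648 pm
λ = 2πr_n/n = 2π·648/7 = 582 pm

582 pm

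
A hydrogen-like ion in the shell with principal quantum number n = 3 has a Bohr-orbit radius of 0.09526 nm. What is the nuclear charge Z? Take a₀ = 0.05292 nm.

5

r_n = n²a₀/Z ⇒ Z = n²a₀/r = 3² × 0.05292 / 0.09526 ≈ 5.00
Z = 5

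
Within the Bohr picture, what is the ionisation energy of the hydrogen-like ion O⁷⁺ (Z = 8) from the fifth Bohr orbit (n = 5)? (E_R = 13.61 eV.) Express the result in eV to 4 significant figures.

E_n = −E_R·Z²/n² = −13.61 × 8²/5² eV = -34.84 eV
Ionisation energy = −E_n = 34.84 eV

34.84 eV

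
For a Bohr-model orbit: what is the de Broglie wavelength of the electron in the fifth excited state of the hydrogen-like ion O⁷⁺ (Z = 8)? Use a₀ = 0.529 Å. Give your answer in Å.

The Bohr quantisation condition is nλ = 2πr_n.
r_n = n²a₀/Z = 2.38 Å
λ = 2πr_n/n = 2π·2.38/6 = 2.49 Å

2.49 Å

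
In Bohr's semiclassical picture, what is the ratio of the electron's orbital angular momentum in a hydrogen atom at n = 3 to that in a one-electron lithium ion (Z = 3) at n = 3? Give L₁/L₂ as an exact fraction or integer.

L = nℏ is independent of Z.
L₁/L₂ = n₁/n₂ = 3/3 = 1

1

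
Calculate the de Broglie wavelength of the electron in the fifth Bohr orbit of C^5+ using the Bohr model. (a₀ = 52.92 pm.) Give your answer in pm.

277.1 pm

The Bohr quantisation condition is nλ = 2πr_n.
r_n = n²a₀/Z = 220.5 pm
λ = 2πr_n/n = 2π·220.5/5 = 277.1 pm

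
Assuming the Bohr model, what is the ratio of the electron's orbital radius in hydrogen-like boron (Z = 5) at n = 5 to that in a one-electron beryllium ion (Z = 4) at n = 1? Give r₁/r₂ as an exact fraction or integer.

r ∝ Z^-1 · n^2
r₁/r₂ = (5/4)^-1 · (5/1)^2 = 20

20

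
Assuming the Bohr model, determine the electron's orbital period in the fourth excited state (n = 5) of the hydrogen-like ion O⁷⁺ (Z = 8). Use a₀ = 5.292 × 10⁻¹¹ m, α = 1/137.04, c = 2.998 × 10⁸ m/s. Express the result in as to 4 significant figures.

r = n²a₀/Z = 5²·5.292 × 10⁻¹¹/8 = 1.654 × 10⁻¹⁰ m
v = Zαc/n = 8·0.007297·2.998 × 10⁸/5 = 3.500 × 10⁶ m/s
T = 2πr/v = 2.969 × 10⁻¹⁶ s = 296.9 as

296.9 as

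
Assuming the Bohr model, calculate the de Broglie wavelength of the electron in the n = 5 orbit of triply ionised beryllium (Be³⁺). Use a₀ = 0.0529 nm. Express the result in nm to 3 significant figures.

The Bohr quantisation condition is nλ = 2πr_n.
r_n = n²a₀/Z = 0.331 nm
λ = 2πr_n/n = 2π·0.331/5 = 0.415 nm

0.415 nm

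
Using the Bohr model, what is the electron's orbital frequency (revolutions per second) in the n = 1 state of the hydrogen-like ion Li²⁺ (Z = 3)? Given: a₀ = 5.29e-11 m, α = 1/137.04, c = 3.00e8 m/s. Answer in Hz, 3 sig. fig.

r = n²a₀/Z = 1.76e-11 m, v = Zαc/n = 6.57e6 m/s
f = v/(2πr) = 5.93e16 Hz

5.93e16 Hz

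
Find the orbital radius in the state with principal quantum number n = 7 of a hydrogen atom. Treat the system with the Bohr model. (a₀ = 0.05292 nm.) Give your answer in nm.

2.593 nm

r_n = n²a₀/Z = 7² × 0.05292 / 1
    = 49 × 0.05292 / 1 = 2.593 nm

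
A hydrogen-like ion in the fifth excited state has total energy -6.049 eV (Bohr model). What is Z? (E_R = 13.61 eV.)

E_n = −E_R Z²/n² ⇒ Z² = −E_n n²/E_R = 6.049 × 6² / 13.61 ≈ 16.00
Z = 4

4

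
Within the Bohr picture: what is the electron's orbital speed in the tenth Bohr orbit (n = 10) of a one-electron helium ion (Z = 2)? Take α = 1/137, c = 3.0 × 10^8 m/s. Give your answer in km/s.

v_n = Zαc/n = 2 × 0.0073 × 3.0 × 10^8 / 10
    = 440 km/s

440 km/s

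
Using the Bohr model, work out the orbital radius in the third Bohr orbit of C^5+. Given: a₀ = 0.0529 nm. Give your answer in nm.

0.0794 nm

r_n = n²a₀/Z = 3² × 0.0529 / 6
    = 9 × 0.0529 / 6 = 0.0794 nm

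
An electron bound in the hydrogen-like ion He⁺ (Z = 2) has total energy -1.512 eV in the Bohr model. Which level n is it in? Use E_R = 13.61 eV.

6

E_n = −E_R Z²/n² ⇒ n² = E_R Z²/(−E_n) = 13.61 × 2² / 1.512 ≈ 36.01
n = 6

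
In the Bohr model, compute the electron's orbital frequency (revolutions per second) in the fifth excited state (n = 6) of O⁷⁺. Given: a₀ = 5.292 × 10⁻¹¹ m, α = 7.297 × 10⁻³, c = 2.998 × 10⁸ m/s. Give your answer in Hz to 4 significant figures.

r = n²a₀/Z = 2.381 × 10⁻¹⁰ m, v = Zαc/n = 2.917 × 10⁶ m/s
f = v/(2πr) = 1.949 × 10¹⁵ Hz

1.949 × 10¹⁵ Hz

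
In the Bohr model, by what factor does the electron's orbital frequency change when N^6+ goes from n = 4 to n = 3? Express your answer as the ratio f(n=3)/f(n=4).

64/27

f ∝ Z^2 · n^-3; with Z fixed, f ∝ n^-3.
f(n=3)/f(n=4) = (3/4)^-3 = 64/27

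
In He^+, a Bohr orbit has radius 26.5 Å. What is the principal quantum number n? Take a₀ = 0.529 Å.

10

r_n = n²a₀/Z ⇒ n² = rZ/a₀ = 26.5 × 2 / 0.529 ≈ 100.19
n = 10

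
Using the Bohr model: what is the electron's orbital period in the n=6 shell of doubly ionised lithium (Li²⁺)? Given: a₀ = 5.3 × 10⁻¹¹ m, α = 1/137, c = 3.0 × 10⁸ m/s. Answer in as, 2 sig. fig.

r = n²a₀/Z = 6²·5.3 × 10⁻¹¹/3 = 6.4 × 10⁻¹⁰ m
v = Zαc/n = 3·0.0073·3.0 × 10⁸/6 = 1.1 × 10⁶ m/s
T = 2πr/v = 3.6 × 10⁻¹⁵ s = 3600 as

3600 as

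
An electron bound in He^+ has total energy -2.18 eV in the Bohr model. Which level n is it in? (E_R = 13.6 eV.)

E_n = −E_R Z²/n² ⇒ n² = E_R Z²/(−E_n) = 13.6 × 2² / 2.18 ≈ 24.95
n = 5

5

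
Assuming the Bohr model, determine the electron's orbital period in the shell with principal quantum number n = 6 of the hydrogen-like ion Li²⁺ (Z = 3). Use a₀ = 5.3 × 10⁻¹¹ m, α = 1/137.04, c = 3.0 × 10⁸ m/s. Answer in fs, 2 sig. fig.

r = n²a₀/Z = 6²·5.3 × 10⁻¹¹/3 = 6.4 × 10⁻¹⁰ m
v = Zαc/n = 3·0.0073·3.0 × 10⁸/6 = 1.1 × 10⁶ m/s
T = 2πr/v = 3.7 × 10⁻¹⁵ s = 3.7 fs

3.7 fs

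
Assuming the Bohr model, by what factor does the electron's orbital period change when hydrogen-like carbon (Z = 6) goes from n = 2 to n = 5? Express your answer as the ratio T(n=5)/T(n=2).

125/8

T ∝ Z^-2 · n^3; with Z fixed, T ∝ n^3.
T(n=5)/T(n=2) = (5/2)^3 = 125/8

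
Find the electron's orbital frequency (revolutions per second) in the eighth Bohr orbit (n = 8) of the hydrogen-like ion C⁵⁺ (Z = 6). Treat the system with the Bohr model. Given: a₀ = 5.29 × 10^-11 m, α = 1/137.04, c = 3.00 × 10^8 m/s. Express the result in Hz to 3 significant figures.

4.63 × 10^14 Hz

r = n²a₀/Z = 5.64 × 10^-10 m, v = Zαc/n = 1.64 × 10^6 m/s
f = v/(2πr) = 4.63 × 10^14 Hz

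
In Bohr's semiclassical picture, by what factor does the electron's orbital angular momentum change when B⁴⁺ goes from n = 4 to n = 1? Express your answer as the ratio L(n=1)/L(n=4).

1/4

L = nℏ depends only on n, so L ∝ n.
L(n=1)/L(n=4) = (1/4)^1 = 1/4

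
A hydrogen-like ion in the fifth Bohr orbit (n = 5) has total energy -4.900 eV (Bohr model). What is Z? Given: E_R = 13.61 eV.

3

E_n = −E_R Z²/n² ⇒ Z² = −E_n n²/E_R = 4.900 × 5² / 13.61 ≈ 9.00
Z = 3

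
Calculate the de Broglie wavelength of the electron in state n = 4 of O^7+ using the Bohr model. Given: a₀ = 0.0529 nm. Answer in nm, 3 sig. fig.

0.166 nm

The Bohr quantisation condition is nλ = 2πr_n.
r_n = n²a₀/Z = 0.106 nm
λ = 2πr_n/n = 2π·0.106/4 = 0.166 nm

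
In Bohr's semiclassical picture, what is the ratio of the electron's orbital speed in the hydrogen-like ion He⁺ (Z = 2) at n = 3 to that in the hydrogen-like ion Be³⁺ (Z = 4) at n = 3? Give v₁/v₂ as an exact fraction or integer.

1/2

v ∝ Z^1 · n^-1
v₁/v₂ = (2/4)^1 · (3/3)^-1 = 1/2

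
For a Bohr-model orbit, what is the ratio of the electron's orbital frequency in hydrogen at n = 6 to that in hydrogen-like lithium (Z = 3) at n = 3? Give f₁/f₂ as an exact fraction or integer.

1/72

f ∝ Z^2 · n^-3
f₁/f₂ = (1/3)^2 · (6/3)^-3 = 1/72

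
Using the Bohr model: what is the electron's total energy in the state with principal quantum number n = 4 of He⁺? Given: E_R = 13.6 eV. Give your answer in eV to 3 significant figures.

-3.40 eV

E_n = −E_R·Z²/n² = −13.6 × 2²/4² = -3.40 eV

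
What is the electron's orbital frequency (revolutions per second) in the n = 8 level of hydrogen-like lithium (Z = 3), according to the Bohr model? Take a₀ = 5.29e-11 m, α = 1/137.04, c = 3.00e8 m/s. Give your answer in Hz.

1.16e14 Hz

r = n²a₀/Z = 1.13e-9 m, v = Zαc/n = 8.21e5 m/s
f = v/(2πr) = 1.16e14 Hz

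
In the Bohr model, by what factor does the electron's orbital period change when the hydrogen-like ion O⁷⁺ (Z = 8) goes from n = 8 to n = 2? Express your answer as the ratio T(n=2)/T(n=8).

T ∝ Z^-2 · n^3; with Z fixed, T ∝ n^3.
T(n=2)/T(n=8) = (2/8)^3 = 1/64

1/64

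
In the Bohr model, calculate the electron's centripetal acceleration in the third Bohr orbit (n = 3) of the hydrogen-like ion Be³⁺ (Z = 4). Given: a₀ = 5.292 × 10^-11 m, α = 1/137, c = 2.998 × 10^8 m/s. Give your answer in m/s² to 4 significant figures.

7.150 × 10^22 m/s²

r = n²a₀/Z = 1.191 × 10^-10 m, v = Zαc/n = 2.918 × 10^6 m/s
a = v²/r = (2.918 × 10^6)² / 1.191 × 10^-10 = 7.150 × 10^22 m/s²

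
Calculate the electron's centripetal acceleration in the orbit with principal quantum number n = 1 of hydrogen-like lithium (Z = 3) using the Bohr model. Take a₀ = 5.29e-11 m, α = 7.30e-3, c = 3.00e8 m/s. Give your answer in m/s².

2.45e24 m/s²

r = n²a₀/Z = 1.76e-11 m, v = Zαc/n = 6.57e6 m/s
a = v²/r = (6.57e6)² / 1.76e-11 = 2.45e24 m/s²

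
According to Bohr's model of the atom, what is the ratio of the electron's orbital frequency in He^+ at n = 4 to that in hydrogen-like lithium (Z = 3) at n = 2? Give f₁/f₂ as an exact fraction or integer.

1/18

f ∝ Z^2 · n^-3
f₁/f₂ = (2/3)^2 · (4/2)^-3 = 1/18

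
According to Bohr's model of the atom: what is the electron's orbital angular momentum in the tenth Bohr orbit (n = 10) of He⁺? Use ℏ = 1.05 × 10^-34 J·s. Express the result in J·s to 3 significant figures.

L_n = nℏ = 10 × 1.05 × 10^-34 = 1.05 × 10^-33 J·s

1.05 × 10^-33 J·s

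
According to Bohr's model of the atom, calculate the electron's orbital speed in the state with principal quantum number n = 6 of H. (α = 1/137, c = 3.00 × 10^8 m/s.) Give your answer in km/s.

365 km/s

v_n = Zαc/n = 1 × 0.00730 × 3.00 × 10^8 / 6
    = 365 km/s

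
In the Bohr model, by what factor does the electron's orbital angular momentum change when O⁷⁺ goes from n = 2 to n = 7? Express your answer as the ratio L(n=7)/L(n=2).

L = nℏ depends only on n, so L ∝ n.
L(n=7)/L(n=2) = (7/2)^1 = 7/2

7/2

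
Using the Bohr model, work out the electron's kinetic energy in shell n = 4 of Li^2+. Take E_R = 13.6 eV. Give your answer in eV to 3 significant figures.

For a Coulomb orbit the virial theorem gives K = −E_n.
E_n = −E_R·Z²/n², so K = E_R·Z²/n² = 13.6 × 3²/4² = 7.65 eV

7.65 eV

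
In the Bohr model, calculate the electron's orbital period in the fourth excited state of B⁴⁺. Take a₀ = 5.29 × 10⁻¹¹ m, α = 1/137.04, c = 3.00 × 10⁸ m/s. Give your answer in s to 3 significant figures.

7.59 × 10⁻¹⁶ s

r = n²a₀/Z = 5²·5.29 × 10⁻¹¹/5 = 2.64 × 10⁻¹⁰ m
v = Zαc/n = 5·0.00730·3.00 × 10⁸/5 = 2.19 × 10⁶ m/s
T = 2πr/v = 7.59 × 10⁻¹⁶ s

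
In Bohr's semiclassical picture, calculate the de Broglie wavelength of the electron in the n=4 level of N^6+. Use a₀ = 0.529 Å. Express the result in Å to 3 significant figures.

1.90 Å

The Bohr quantisation condition is nλ = 2πr_n.
r_n = n²a₀/Z = 1.21 Å
λ = 2πr_n/n = 2π·1.21/4 = 1.90 Å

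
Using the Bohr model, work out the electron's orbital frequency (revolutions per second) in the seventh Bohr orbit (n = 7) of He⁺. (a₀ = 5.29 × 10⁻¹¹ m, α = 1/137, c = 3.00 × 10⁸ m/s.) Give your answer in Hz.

r = n²a₀/Z = 1.30 × 10⁻⁹ m, v = Zαc/n = 6.26 × 10⁵ m/s
f = v/(2πr) = 7.68 × 10¹³ Hz

7.68 × 10¹³ Hz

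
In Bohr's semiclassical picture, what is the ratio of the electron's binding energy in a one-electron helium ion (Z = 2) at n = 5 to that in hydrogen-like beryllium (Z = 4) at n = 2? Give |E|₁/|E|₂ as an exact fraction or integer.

|E| ∝ Z^2 · n^-2
|E|₁/|E|₂ = (2/4)^2 · (5/2)^-2 = 1/25

1/25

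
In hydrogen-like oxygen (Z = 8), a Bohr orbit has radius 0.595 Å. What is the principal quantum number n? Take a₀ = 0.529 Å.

3

r_n = n²a₀/Z ⇒ n² = rZ/a₀ = 0.595 × 8 / 0.529 ≈ 9.00
n = 3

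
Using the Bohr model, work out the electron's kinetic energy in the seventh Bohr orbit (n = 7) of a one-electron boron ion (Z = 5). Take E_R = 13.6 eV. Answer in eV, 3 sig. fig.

6.94 eV

For a Coulomb orbit the virial theorem gives K = −E_n.
E_n = −E_R·Z²/n², so K = E_R·Z²/n² = 13.6 × 5²/7² = 6.94 eV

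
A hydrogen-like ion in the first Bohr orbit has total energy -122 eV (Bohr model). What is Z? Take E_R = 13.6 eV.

3

E_n = −E_R Z²/n² ⇒ Z² = −E_n n²/E_R = 122 × 1² / 13.6 ≈ 8.97
Z = 3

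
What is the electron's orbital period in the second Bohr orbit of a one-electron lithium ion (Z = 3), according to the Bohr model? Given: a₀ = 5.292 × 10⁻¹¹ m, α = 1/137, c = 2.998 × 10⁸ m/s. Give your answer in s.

r = n²a₀/Z = 2²·5.292 × 10⁻¹¹/3 = 7.056 × 10⁻¹¹ m
v = Zαc/n = 3·0.007299·2.998 × 10⁸/2 = 3.282 × 10⁶ m/s
T = 2πr/v = 1.351 × 10⁻¹⁶ s

1.351 × 10⁻¹⁶ s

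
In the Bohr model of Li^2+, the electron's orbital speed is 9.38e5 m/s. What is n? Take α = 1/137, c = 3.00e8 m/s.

v_n = Zαc/n ⇒ n = Zαc/v = 3 × 0.00730 × 3.00e8 / 9.38e5 ≈ 7.00
n = 7

7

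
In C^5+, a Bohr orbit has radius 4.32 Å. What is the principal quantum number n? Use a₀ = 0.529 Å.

r_n = n²a₀/Z ⇒ n² = rZ/a₀ = 4.32 × 6 / 0.529 ≈ 49.00
n = 7

7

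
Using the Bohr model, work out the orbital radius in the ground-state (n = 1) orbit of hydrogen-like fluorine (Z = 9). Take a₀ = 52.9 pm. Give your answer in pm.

r_n = n²a₀/Z = 1² × 52.9 / 9
    = 1 × 52.9 / 9 = 5.88 pm

5.88 pm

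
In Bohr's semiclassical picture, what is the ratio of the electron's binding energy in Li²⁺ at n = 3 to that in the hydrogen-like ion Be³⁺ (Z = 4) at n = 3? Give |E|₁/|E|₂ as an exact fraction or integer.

|E| ∝ Z^2 · n^-2
|E|₁/|E|₂ = (3/4)^2 · (3/3)^-2 = 9/16

9/16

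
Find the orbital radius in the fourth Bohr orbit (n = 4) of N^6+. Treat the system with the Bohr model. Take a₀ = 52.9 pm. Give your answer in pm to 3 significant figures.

r_n = n²a₀/Z = 4² × 52.9 / 7
    = 16 × 52.9 / 7 = 121 pm

121 pm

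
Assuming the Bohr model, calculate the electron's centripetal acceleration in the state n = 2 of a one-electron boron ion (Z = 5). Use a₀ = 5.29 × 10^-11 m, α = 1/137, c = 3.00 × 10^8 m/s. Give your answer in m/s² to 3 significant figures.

r = n²a₀/Z = 4.23 × 10^-11 m, v = Zαc/n = 5.47 × 10^6 m/s
a = v²/r = (5.47 × 10^6)² / 4.23 × 10^-11 = 7.08 × 10^23 m/s²

7.08 × 10^23 m/s²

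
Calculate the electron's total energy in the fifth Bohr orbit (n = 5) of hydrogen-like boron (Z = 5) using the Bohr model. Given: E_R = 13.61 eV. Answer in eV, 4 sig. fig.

E_n = −E_R·Z²/n² = −13.61 × 5²/5² = -13.61 eV

-13.61 eV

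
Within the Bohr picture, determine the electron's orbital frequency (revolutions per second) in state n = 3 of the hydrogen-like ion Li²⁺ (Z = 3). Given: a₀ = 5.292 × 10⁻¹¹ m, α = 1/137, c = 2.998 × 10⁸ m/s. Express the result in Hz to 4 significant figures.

r = n²a₀/Z = 1.588 × 10⁻¹⁰ m, v = Zαc/n = 2.188 × 10⁶ m/s
f = v/(2πr) = 2.194 × 10¹⁵ Hz

2.194 × 10¹⁵ Hz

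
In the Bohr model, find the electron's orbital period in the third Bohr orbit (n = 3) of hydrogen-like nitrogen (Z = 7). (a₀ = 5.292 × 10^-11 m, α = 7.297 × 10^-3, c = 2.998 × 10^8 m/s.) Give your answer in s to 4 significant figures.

8.375 × 10^-17 s

r = n²a₀/Z = 3²·5.292 × 10^-11/7 = 6.804 × 10^-11 m
v = Zαc/n = 7·0.007297·2.998 × 10^8/3 = 5.104 × 10^6 m/s
T = 2πr/v = 8.375 × 10^-17 s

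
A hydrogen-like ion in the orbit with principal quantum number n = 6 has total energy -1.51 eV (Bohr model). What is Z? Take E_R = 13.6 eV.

2

E_n = −E_R Z²/n² ⇒ Z² = −E_n n²/E_R = 1.51 × 6² / 13.6 ≈ 4.00
Z = 2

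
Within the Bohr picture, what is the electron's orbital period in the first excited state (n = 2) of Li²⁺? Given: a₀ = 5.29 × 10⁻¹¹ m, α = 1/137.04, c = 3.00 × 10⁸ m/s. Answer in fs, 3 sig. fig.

0.135 fs

r = n²a₀/Z = 2²·5.29 × 10⁻¹¹/3 = 7.05 × 10⁻¹¹ m
v = Zαc/n = 3·0.00730·3.00 × 10⁸/2 = 3.28 × 10⁶ m/s
T = 2πr/v = 1.35 × 10⁻¹⁶ s = 0.135 fs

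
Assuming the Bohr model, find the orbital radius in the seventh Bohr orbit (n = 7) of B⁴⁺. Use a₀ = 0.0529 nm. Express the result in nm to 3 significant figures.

r_n = n²a₀/Z = 7² × 0.0529 / 5
    = 49 × 0.0529 / 5 = 0.518 nm

0.518 nm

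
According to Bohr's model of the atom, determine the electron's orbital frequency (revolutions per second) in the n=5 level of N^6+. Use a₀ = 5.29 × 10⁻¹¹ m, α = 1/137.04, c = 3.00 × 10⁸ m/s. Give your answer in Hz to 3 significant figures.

2.58 × 10¹⁵ Hz

r = n²a₀/Z = 1.89 × 10⁻¹⁰ m, v = Zαc/n = 3.06 × 10⁶ m/s
f = v/(2πr) = 2.58 × 10¹⁵ Hz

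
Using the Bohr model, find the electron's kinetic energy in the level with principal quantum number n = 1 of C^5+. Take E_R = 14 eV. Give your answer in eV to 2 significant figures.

For a Coulomb orbit the virial theorem gives K = −E_n.
E_n = −E_R·Z²/n², so K = E_R·Z²/n² = 14 × 6²/1² = 500 eV

500 eV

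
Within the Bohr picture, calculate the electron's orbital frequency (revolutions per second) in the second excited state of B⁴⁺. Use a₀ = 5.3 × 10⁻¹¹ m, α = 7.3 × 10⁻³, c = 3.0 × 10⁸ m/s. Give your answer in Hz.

6.1 × 10¹⁵ Hz

r = n²a₀/Z = 9.5 × 10⁻¹¹ m, v = Zαc/n = 3.6 × 10⁶ m/s
f = v/(2πr) = 6.1 × 10¹⁵ Hz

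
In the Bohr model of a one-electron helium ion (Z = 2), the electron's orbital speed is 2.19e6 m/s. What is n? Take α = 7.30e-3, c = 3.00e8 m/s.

v_n = Zαc/n ⇒ n = Zαc/v = 2 × 0.00730 × 3.00e8 / 2.19e6 ≈ 2.00
n = 2

2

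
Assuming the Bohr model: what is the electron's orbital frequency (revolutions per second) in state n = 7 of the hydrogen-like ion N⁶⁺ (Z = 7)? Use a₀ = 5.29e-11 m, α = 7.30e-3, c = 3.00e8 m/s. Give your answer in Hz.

9.41e14 Hz

r = n²a₀/Z = 3.70e-10 m, v = Zαc/n = 2.19e6 m/s
f = v/(2πr) = 9.41e14 Hz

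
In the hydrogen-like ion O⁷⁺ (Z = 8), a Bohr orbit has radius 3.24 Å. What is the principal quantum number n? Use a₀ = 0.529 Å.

r_n = n²a₀/Z ⇒ n² = rZ/a₀ = 3.24 × 8 / 0.529 ≈ 49.00
n = 7

7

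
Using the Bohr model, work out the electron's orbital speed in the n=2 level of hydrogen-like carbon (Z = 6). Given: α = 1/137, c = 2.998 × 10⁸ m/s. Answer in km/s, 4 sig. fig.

6565 km/s

v_n = Zαc/n = 6 × 0.007299 × 2.998 × 10⁸ / 2
    = 6565 km/s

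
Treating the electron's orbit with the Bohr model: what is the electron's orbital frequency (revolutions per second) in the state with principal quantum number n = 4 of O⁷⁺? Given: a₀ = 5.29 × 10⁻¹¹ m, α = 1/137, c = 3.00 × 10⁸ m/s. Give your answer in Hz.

r = n²a₀/Z = 1.06 × 10⁻¹⁰ m, v = Zαc/n = 4.38 × 10⁶ m/s
f = v/(2πr) = 6.59 × 10¹⁵ Hz

6.59 × 10¹⁵ Hz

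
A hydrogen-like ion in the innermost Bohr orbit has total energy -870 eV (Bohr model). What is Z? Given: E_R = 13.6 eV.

E_n = −E_R Z²/n² ⇒ Z² = −E_n n²/E_R = 870 × 1² / 13.6 ≈ 63.97
Z = 8

8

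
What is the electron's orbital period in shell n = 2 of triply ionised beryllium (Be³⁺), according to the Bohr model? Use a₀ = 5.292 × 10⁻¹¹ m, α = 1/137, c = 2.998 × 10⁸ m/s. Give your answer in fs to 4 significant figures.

0.07597 fs

r = n²a₀/Z = 2²·5.292 × 10⁻¹¹/4 = 5.292 × 10⁻¹¹ m
v = Zαc/n = 4·0.007299·2.998 × 10⁸/2 = 4.377 × 10⁶ m/s
T = 2πr/v = 7.597 × 10⁻¹⁷ s = 0.07597 fs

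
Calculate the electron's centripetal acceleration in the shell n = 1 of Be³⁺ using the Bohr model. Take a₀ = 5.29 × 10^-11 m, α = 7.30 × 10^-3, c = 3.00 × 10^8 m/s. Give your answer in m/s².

5.80 × 10^24 m/s²

r = n²a₀/Z = 1.32 × 10^-11 m, v = Zαc/n = 8.76 × 10^6 m/s
a = v²/r = (8.76 × 10^6)² / 1.32 × 10^-11 = 5.80 × 10^24 m/s²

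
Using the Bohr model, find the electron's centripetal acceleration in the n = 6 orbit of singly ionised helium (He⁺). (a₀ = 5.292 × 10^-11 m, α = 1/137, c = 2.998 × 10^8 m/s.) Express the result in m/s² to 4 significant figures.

5.586 × 10^20 m/s²

r = n²a₀/Z = 9.526 × 10^-10 m, v = Zαc/n = 7.294 × 10^5 m/s
a = v²/r = (7.294 × 10^5)² / 9.526 × 10^-10 = 5.586 × 10^20 m/s²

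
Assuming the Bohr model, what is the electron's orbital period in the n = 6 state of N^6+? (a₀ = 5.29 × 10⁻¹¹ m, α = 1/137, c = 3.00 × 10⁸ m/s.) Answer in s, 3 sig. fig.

r = n²a₀/Z = 6²·5.29 × 10⁻¹¹/7 = 2.72 × 10⁻¹⁰ m
v = Zαc/n = 7·0.00730·3.00 × 10⁸/6 = 2.55 × 10⁶ m/s
T = 2πr/v = 6.69 × 10⁻¹⁶ s

6.69 × 10⁻¹⁶ s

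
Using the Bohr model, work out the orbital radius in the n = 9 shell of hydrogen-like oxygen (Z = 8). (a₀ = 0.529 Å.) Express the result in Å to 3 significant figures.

5.36 Å

r_n = n²a₀/Z = 9² × 0.529 / 8
    = 81 × 0.529 / 8 = 5.36 Å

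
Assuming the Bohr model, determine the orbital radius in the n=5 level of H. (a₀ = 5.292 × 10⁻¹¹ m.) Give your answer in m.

1.323 × 10⁻⁹ m

r_n = n²a₀/Z = 5² × 5.292 × 10⁻¹¹ / 1
    = 25 × 5.292 × 10⁻¹¹ / 1 = 1.323 × 10⁻⁹ m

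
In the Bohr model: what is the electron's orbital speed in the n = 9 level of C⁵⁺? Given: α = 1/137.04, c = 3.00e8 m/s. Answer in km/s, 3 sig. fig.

v_n = Zαc/n = 6 × 0.00730 × 3.00e8 / 9
    = 1460 km/s

1460 km/s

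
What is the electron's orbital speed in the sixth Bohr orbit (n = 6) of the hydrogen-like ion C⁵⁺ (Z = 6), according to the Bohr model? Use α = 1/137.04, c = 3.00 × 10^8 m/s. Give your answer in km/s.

2190 km/s

v_n = Zαc/n = 6 × 0.00730 × 3.00 × 10^8 / 6
    = 2190 km/s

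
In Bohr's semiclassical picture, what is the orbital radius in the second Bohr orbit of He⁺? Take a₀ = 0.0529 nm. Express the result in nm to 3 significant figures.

r_n = n²a₀/Z = 2² × 0.0529 / 2
    = 4 × 0.0529 / 2 = 0.106 nm

0.106 nm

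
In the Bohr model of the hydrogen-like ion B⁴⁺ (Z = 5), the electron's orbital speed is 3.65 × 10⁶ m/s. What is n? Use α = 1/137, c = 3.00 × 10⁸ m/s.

3

v_n = Zαc/n ⇒ n = Zαc/v = 5 × 0.00730 × 3.00 × 10⁸ / 3.65 × 10⁶ ≈ 3.00
n = 3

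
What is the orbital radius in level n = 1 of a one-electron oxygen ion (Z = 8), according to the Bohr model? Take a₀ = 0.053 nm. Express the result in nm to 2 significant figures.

0.0066 nm

r_n = n²a₀/Z = 1² × 0.053 / 8
    = 1 × 0.053 / 8 = 0.0066 nm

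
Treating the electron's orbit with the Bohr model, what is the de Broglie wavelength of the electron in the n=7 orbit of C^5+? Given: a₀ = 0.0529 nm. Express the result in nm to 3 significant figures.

0.388 nm

The Bohr quantisation condition is nλ = 2πr_n.
r_n = n²a₀/Z = 0.432 nm
λ = 2πr_n/n = 2π·0.432/7 = 0.388 nm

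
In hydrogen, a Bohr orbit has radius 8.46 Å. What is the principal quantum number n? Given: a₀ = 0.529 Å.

4

r_n = n²a₀/Z ⇒ n² = rZ/a₀ = 8.46 × 1 / 0.529 ≈ 15.99
n = 4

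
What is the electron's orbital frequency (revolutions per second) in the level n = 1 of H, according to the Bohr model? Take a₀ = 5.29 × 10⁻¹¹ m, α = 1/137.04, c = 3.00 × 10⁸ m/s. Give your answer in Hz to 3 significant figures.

6.59 × 10¹⁵ Hz

r = n²a₀/Z = 5.29 × 10⁻¹¹ m, v = Zαc/n = 2.19 × 10⁶ m/s
f = v/(2πr) = 6.59 × 10¹⁵ Hz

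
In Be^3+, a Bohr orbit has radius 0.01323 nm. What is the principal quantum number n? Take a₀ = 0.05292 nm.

r_n = n²a₀/Z ⇒ n² = rZ/a₀ = 0.01323 × 4 / 0.05292 ≈ 1.00
n = 1

1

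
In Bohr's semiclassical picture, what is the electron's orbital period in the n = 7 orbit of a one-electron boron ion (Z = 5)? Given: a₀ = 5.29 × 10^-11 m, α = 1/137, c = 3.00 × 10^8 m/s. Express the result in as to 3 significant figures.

2080 as

r = n²a₀/Z = 7²·5.29 × 10^-11/5 = 5.18 × 10^-10 m
v = Zαc/n = 5·0.00730·3.00 × 10^8/7 = 1.56 × 10^6 m/s
T = 2πr/v = 2.08 × 10^-15 s = 2080 as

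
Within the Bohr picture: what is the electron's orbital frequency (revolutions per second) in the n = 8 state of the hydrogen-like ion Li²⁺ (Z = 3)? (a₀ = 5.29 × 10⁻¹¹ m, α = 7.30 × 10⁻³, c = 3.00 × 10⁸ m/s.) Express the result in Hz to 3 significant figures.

1.16 × 10¹⁴ Hz

r = n²a₀/Z = 1.13 × 10⁻⁹ m, v = Zαc/n = 8.21 × 10⁵ m/s
f = v/(2πr) = 1.16 × 10¹⁴ Hz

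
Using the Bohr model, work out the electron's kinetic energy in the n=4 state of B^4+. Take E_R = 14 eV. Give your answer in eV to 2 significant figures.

22 eV

For a Coulomb orbit the virial theorem gives K = −E_n.
E_n = −E_R·Z²/n², so K = E_R·Z²/n² = 14 × 5²/4² = 22 eV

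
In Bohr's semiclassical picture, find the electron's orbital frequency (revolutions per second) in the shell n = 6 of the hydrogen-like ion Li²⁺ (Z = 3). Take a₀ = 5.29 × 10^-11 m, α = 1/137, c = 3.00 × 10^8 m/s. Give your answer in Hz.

r = n²a₀/Z = 6.35 × 10^-10 m, v = Zαc/n = 1.09 × 10^6 m/s
f = v/(2πr) = 2.75 × 10^14 Hz

2.75 × 10^14 Hz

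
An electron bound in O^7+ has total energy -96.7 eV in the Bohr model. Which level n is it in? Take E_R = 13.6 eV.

E_n = −E_R Z²/n² ⇒ n² = E_R Z²/(−E_n) = 13.6 × 8² / 96.7 ≈ 9.00
n = 3

3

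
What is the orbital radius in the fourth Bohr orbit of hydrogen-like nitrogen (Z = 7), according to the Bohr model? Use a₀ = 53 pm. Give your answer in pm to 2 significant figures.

r_n = n²a₀/Z = 4² × 53 / 7
    = 16 × 53 / 7 = 120 pm

120 pm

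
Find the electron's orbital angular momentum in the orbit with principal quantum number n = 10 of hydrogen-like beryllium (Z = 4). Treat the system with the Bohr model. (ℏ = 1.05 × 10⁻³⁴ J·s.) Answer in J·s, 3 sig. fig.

L_n = nℏ = 10 × 1.05 × 10⁻³⁴ = 1.05 × 10⁻³³ J·s

1.05 × 10⁻³³ J·s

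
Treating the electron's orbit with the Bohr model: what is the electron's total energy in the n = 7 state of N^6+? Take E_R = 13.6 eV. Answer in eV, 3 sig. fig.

-13.6 eV

E_n = −E_R·Z²/n² = −13.6 × 7²/7² = -13.6 eV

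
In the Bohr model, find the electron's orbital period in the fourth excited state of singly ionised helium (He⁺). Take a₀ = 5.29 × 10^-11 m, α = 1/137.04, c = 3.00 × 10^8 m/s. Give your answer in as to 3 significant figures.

4740 as

r = n²a₀/Z = 5²·5.29 × 10^-11/2 = 6.61 × 10^-10 m
v = Zαc/n = 2·0.00730·3.00 × 10^8/5 = 8.76 × 10^5 m/s
T = 2πr/v = 4.74 × 10^-15 s = 4740 as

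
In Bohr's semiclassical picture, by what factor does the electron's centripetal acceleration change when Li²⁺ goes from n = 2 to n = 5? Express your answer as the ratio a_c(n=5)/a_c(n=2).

16/625

a_c ∝ Z^3 · n^-4; with Z fixed, a_c ∝ n^-4.
a_c(n=5)/a_c(n=2) = (5/2)^-4 = 16/625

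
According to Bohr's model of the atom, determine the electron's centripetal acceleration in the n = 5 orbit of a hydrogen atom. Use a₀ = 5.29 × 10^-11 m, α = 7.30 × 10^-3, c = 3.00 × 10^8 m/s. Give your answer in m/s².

r = n²a₀/Z = 1.32 × 10^-9 m, v = Zαc/n = 4.38 × 10^5 m/s
a = v²/r = (4.38 × 10^5)² / 1.32 × 10^-9 = 1.45 × 10^20 m/s²

1.45 × 10^20 m/s²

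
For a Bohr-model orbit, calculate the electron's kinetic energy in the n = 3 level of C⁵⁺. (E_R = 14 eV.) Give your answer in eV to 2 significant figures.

For a Coulomb orbit the virial theorem gives K = −E_n.
E_n = −E_R·Z²/n², so K = E_R·Z²/n² = 14 × 6²/3² = 56 eV

56 eV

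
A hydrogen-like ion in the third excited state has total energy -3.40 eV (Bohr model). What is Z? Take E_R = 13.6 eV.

E_n = −E_R Z²/n² ⇒ Z² = −E_n n²/E_R = 3.40 × 4² / 13.6 ≈ 4.00
Z = 2

2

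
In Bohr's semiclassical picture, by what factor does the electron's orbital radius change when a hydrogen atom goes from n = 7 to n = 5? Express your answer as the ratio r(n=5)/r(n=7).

r ∝ Z^-1 · n^2; with Z fixed, r ∝ n^2.
r(n=5)/r(n=7) = (5/7)^2 = 25/49

25/49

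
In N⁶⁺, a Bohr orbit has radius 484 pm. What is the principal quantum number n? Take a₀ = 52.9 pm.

r_n = n²a₀/Z ⇒ n² = rZ/a₀ = 484 × 7 / 52.9 ≈ 64.05
n = 8

8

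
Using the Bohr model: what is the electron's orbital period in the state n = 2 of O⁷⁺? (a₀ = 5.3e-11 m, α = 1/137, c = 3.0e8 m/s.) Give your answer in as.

r = n²a₀/Z = 2²·5.3e-11/8 = 2.6e-11 m
v = Zαc/n = 8·0.0073·3.0e8/2 = 8.8e6 m/s
T = 2πr/v = 1.9e-17 s = 19 as

19 as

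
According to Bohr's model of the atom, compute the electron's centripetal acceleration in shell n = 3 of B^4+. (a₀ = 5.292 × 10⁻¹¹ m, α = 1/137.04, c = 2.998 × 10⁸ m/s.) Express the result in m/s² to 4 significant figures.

r = n²a₀/Z = 9.526 × 10⁻¹¹ m, v = Zαc/n = 3.646 × 10⁶ m/s
a = v²/r = (3.646 × 10⁶)² / 9.526 × 10⁻¹¹ = 1.396 × 10²³ m/s²

1.396 × 10²³ m/s²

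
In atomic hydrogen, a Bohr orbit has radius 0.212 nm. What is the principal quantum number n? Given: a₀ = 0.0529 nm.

r_n = n²a₀/Z ⇒ n² = rZ/a₀ = 0.212 × 1 / 0.0529 ≈ 4.01
n = 2

2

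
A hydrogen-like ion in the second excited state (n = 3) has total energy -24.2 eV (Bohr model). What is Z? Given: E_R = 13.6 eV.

E_n = −E_R Z²/n² ⇒ Z² = −E_n n²/E_R = 24.2 × 3² / 13.6 ≈ 16.01
Z = 4

4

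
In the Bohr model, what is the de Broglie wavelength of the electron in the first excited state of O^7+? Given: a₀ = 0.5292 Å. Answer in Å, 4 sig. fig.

0.8313 Å

The Bohr quantisation condition is nλ = 2πr_n.
r_n = n²a₀/Z = 0.2646 Å
λ = 2πr_n/n = 2π·0.2646/2 = 0.8313 Å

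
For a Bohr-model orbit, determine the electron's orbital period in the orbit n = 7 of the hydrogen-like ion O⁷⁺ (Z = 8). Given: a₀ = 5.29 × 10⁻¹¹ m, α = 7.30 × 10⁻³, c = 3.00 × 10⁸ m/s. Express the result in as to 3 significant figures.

813 as

r = n²a₀/Z = 7²·5.29 × 10⁻¹¹/8 = 3.24 × 10⁻¹⁰ m
v = Zαc/n = 8·0.00730·3.00 × 10⁸/7 = 2.50 × 10⁶ m/s
T = 2πr/v = 8.13 × 10⁻¹⁶ s = 813 as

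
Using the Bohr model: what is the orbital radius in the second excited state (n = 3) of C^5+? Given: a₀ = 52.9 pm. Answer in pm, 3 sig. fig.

79.3 pm

r_n = n²a₀/Z = 3² × 52.9 / 6
    = 9 × 52.9 / 6 = 79.3 pm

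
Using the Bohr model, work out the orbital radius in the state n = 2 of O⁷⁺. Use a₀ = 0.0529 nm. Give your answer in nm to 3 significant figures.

0.0265 nm

r_n = n²a₀/Z = 2² × 0.0529 / 8
    = 4 × 0.0529 / 8 = 0.0265 nm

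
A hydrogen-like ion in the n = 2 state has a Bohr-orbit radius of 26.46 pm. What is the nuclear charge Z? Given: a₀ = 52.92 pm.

r_n = n²a₀/Z ⇒ Z = n²a₀/r = 2² × 52.92 / 26.46 ≈ 8.00
Z = 8

8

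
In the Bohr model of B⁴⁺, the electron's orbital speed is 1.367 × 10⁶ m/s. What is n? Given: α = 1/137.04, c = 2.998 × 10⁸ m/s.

v_n = Zαc/n ⇒ n = Zαc/v = 5 × 0.007297 × 2.998 × 10⁸ / 1.367 × 10⁶ ≈ 8.00
n = 8

8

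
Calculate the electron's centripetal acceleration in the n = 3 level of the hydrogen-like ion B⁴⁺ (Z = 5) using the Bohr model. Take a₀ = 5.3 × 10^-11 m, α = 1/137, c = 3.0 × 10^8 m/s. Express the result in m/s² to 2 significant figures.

1.4 × 10^23 m/s²

r = n²a₀/Z = 9.5 × 10^-11 m, v = Zαc/n = 3.6 × 10^6 m/s
a = v²/r = (3.6 × 10^6)² / 9.5 × 10^-11 = 1.4 × 10^23 m/s²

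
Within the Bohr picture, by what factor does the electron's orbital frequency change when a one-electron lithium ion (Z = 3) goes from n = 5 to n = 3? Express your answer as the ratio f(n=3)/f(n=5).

125/27

f ∝ Z^2 · n^-3; with Z fixed, f ∝ n^-3.
f(n=3)/f(n=5) = (3/5)^-3 = 125/27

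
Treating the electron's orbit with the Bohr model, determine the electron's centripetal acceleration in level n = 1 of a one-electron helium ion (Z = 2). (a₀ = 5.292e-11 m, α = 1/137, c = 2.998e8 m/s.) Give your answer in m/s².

7.239e23 m/s²

r = n²a₀/Z = 2.646e-11 m, v = Zαc/n = 4.377e6 m/s
a = v²/r = (4.377e6)² / 2.646e-11 = 7.239e23 m/s²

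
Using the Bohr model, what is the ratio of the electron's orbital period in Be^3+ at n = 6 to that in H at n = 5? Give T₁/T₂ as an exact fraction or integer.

T ∝ Z^-2 · n^3
T₁/T₂ = (4/1)^-2 · (6/5)^3 = 27/250

27/250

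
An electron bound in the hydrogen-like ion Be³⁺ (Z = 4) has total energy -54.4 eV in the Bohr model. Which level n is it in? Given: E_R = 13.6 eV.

E_n = −E_R Z²/n² ⇒ n² = E_R Z²/(−E_n) = 13.6 × 4² / 54.4 ≈ 4.00
n = 2

2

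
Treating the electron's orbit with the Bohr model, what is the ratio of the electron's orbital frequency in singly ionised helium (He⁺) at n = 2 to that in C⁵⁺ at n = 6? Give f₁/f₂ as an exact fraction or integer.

3

f ∝ Z^2 · n^-3
f₁/f₂ = (2/6)^2 · (2/6)^-3 = 3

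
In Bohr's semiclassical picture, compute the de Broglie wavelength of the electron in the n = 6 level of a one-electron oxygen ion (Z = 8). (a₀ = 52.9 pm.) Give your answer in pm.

The Bohr quantisation condition is nλ = 2πr_n.
r_n = n²a₀/Z = 238 pm
λ = 2πr_n/n = 2π·238/6 = 249 pm

249 pm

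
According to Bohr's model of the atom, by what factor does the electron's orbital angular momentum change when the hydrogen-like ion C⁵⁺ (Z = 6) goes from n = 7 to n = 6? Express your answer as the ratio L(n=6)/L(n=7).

L = nℏ depends only on n, so L ∝ n.
L(n=6)/L(n=7) = (6/7)^1 = 6/7

6/7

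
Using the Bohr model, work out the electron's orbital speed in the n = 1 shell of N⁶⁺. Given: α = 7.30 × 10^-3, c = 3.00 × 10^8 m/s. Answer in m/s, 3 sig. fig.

v_n = Zαc/n = 7 × 0.00730 × 3.00 × 10^8 / 1
    = 1.53 × 10^7 m/s

1.53 × 10^7 m/s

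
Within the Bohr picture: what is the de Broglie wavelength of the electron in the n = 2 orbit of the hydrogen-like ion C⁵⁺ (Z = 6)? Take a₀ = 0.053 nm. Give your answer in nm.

The Bohr quantisation condition is nλ = 2πr_n.
r_n = n²a₀/Z = 0.035 nm
λ = 2πr_n/n = 2π·0.035/2 = 0.11 nm

0.11 nm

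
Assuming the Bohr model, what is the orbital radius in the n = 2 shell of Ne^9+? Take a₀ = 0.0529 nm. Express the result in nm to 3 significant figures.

r_n = n²a₀/Z = 2² × 0.0529 / 10
    = 4 × 0.0529 / 10 = 0.0212 nm

0.0212 nm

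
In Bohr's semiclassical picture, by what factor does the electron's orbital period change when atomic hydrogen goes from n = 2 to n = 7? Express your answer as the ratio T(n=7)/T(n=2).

343/8

T ∝ Z^-2 · n^3; with Z fixed, T ∝ n^3.
T(n=7)/T(n=2) = (7/2)^3 = 343/8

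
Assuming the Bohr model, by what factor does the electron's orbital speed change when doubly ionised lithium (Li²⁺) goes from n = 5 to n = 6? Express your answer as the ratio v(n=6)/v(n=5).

v ∝ Z^1 · n^-1; with Z fixed, v ∝ n^-1.
v(n=6)/v(n=5) = (6/5)^-1 = 5/6

5/6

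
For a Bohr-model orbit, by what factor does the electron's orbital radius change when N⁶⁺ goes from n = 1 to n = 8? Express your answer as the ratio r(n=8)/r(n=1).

r ∝ Z^-1 · n^2; with Z fixed, r ∝ n^2.
r(n=8)/r(n=1) = (8/1)^2 = 64

64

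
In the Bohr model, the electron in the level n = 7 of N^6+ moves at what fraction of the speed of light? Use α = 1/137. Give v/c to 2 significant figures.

v_n = Zαc/n, so v/c = Zα/n = 7 × 0.0073 / 7 = 0.0073

0.0073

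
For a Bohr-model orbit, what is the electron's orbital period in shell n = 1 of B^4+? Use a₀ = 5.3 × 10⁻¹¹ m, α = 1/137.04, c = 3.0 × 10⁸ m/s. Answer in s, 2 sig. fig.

r = n²a₀/Z = 1²·5.3 × 10⁻¹¹/5 = 1.1 × 10⁻¹¹ m
v = Zαc/n = 5·0.0073·3.0 × 10⁸/1 = 1.1 × 10⁷ m/s
T = 2πr/v = 6.1 × 10⁻¹⁸ s

6.1 × 10⁻¹⁸ s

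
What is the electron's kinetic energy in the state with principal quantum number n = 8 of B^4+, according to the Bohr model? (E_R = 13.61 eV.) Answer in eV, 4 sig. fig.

5.316 eV

For a Coulomb orbit the virial theorem gives K = −E_n.
E_n = −E_R·Z²/n², so K = E_R·Z²/n² = 13.61 × 5²/8² = 5.316 eV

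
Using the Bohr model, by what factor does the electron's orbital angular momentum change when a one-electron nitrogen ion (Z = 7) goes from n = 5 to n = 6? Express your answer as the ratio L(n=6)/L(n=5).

6/5

L = nℏ depends only on n, so L ∝ n.
L(n=6)/L(n=5) = (6/5)^1 = 6/5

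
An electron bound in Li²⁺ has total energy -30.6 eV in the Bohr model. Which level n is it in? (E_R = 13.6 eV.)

2

E_n = −E_R Z²/n² ⇒ n² = E_R Z²/(−E_n) = 13.6 × 3² / 30.6 ≈ 4.00
n = 2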